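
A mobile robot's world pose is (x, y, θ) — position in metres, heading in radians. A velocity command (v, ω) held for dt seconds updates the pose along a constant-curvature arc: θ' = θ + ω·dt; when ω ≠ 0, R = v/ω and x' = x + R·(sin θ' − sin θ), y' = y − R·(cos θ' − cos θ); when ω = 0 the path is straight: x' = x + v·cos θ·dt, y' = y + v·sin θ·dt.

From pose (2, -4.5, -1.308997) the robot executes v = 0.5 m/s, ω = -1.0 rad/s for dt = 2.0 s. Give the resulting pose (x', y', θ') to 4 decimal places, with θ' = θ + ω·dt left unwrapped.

(1.4337, -5.1224, -3.3090)

θ' = -1.3090 + -1.0·2.0 = -3.3090
R = v/ω = 0.5/-1.0 = -0.5000
x' = 2 + -0.5000·(sin -3.3090 − sin -1.3090) = 1.4337
y' = -4.5 − -0.5000·(cos -3.3090 − cos -1.3090) = -5.1224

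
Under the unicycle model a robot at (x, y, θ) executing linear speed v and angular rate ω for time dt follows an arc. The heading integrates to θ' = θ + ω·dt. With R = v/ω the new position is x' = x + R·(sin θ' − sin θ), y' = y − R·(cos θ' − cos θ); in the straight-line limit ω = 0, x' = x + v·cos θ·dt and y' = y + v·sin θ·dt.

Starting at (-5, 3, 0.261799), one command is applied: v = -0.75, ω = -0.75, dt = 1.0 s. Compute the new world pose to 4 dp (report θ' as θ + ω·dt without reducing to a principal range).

θ' = 0.2618 + -0.75·1.0 = -0.4882
R = v/ω = -0.75/-0.75 = 1.0000
x' = -5 + 1.0000·(sin -0.4882 − sin 0.2618) = -5.7279
y' = 3 − 1.0000·(cos -0.4882 − cos 0.2618) = 3.0827

(-5.7279, 3.0827, -0.4882)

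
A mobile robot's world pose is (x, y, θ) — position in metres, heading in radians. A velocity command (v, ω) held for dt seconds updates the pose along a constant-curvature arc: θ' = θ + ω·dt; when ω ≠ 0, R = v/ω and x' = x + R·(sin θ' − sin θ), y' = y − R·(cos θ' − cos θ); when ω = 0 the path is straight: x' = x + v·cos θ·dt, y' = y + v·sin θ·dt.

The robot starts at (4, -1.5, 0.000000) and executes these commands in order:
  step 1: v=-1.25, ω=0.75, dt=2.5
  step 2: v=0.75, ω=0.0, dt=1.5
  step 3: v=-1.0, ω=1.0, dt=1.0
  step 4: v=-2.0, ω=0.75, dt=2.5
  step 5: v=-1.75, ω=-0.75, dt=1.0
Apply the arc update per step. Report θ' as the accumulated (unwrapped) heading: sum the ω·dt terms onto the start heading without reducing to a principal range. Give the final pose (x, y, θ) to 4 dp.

(6.6966, 1.0280, 4.0000)

step 1: θ'=1.8750 (R=-1.6667) → pose (2.4099, -3.6659, 1.8750)
step 2: θ'=1.8750 (straight) → pose (2.0729, -2.5925, 1.8750)
step 3: θ'=2.8750 (R=-1.0000) → pose (2.7635, -3.2577, 2.8750)
step 4: θ'=4.7500 (R=-2.6667) → pose (6.1308, -0.5849, 4.7500)
step 5: θ'=4.0000 (R=2.3333) → pose (6.6966, 1.0280, 4.0000)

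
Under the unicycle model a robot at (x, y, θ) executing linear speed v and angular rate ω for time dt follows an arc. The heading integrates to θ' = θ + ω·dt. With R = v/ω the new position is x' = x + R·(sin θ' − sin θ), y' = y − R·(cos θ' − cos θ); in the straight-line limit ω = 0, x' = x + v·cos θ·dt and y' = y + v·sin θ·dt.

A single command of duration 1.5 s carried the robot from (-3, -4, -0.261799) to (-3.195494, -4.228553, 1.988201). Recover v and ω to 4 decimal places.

v = -0.2500, ω = 1.5000

Δθ = 1.988201 − -0.261799 = 2.250000
ω = Δθ/dt = 2.250000/1.5 = 1.5000
R = −Δy/(cos θ' − cos θ) = -0.1667
v = R·ω = -0.1667·1.5000 = -0.2500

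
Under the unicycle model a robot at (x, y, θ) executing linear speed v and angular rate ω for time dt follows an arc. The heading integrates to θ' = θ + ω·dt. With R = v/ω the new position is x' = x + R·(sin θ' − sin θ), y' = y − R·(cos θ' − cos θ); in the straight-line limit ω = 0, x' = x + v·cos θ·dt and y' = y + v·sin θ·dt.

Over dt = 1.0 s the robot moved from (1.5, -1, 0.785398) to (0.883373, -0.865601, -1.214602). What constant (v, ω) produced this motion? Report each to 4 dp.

v = -0.7500, ω = -2.0000

Δθ = -1.214602 − 0.785398 = -2.000000
ω = Δθ/dt = -2.000000/1.0 = -2.0000
R = Δx/(sin θ' − sin θ) = 0.3750
v = R·ω = 0.3750·-2.0000 = -0.7500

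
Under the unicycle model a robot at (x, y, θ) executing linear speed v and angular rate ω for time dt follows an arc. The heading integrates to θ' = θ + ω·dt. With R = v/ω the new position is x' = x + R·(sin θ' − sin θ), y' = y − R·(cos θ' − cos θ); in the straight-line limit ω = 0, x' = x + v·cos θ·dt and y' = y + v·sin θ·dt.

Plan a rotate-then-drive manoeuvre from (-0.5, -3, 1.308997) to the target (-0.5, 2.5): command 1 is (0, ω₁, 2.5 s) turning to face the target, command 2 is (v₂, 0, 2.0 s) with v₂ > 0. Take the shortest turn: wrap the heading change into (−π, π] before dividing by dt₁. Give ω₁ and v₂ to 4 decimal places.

heading to target = atan2(2.5−-3, -0.5−-0.5) = 1.5708
Δθ = wrap(1.5708 − 1.3090) = 0.2618; ω₁ = Δθ/dt₁ = 0.1047
distance = √((-0.5−-0.5)² + (2.5−-3)²) = 5.5000; v₂ = distance/dt₂ = 2.7500

ω₁ = 0.1047, v₂ = 2.7500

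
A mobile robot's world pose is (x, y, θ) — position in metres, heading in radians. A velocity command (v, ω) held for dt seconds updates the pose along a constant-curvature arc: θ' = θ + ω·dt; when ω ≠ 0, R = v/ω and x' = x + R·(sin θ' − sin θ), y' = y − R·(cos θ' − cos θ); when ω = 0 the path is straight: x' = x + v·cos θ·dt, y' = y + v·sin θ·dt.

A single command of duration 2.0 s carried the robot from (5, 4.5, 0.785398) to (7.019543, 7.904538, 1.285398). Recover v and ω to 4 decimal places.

Δθ = 1.285398 − 0.785398 = 0.500000
ω = Δθ/dt = 0.500000/2.0 = 0.2500
R = −Δy/(cos θ' − cos θ) = 8.0000
v = R·ω = 8.0000·0.2500 = 2.0000

v = 2.0000, ω = 0.2500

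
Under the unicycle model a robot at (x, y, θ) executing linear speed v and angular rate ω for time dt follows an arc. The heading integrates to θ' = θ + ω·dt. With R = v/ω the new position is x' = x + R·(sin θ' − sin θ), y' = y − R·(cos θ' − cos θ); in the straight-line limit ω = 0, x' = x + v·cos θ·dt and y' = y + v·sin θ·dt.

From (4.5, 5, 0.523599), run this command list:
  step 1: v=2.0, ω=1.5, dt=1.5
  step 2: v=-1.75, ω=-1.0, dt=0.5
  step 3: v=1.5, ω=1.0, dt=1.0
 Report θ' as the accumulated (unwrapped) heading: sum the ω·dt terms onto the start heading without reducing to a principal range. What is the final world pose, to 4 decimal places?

(3.6768, 7.4145, 3.2736)

step 1: θ'=2.7736 (R=1.3333) → pose (4.3130, 7.3988, 2.7736)
step 2: θ'=2.2736 (R=1.7500) → pose (5.0187, 6.8971, 2.2736)
step 3: θ'=3.2736 (R=1.5000) → pose (3.6768, 7.4145, 3.2736)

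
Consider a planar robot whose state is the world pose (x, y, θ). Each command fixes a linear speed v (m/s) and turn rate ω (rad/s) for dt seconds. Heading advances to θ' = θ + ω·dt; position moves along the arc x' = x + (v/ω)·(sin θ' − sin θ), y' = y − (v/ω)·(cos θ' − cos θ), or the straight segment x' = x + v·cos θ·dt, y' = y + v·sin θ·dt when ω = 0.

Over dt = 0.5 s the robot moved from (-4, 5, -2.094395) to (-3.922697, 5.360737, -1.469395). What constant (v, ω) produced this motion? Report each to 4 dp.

v = -0.7500, ω = 1.2500

Δθ = -1.469395 − -2.094395 = 0.625000
ω = Δθ/dt = 0.625000/0.5 = 1.2500
R = −Δy/(cos θ' − cos θ) = -0.6000
v = R·ω = -0.6000·1.2500 = -0.7500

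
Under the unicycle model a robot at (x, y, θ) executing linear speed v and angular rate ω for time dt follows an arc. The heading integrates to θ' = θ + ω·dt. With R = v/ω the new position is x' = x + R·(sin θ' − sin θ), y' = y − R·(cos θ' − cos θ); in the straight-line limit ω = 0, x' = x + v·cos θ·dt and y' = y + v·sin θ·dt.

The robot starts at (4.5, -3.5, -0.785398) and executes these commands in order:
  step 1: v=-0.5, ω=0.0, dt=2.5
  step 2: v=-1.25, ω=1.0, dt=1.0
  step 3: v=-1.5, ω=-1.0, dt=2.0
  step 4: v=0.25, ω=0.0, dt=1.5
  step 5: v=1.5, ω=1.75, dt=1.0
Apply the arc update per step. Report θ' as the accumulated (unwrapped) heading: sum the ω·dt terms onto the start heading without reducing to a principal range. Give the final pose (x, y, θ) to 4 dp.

step 1: θ'=-0.7854 (straight) → pose (3.6161, -2.6161, -0.7854)
step 2: θ'=0.2146 (R=-1.2500) → pose (2.4660, -2.2787, 0.2146)
step 3: θ'=-1.7854 (R=1.5000) → pose (0.6810, -0.4936, -1.7854)
step 4: θ'=-1.7854 (straight) → pose (0.6011, -0.8600, -1.7854)
step 5: θ'=-0.0354 (R=0.8571) → pose (1.4083, -1.8992, -0.0354)

(1.4083, -1.8992, -0.0354)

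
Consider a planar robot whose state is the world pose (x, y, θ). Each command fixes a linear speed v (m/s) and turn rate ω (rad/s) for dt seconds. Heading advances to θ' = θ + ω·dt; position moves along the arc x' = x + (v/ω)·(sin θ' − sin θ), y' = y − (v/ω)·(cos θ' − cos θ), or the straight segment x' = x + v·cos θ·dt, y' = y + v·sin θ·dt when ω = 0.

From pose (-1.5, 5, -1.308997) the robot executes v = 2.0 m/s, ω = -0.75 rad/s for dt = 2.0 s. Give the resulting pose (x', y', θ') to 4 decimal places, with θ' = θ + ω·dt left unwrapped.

θ' = -1.3090 + -0.75·2.0 = -2.8090
R = v/ω = 2.0/-0.75 = -2.6667
x' = -1.5 + -2.6667·(sin -2.8090 − sin -1.3090) = -3.2051
y' = 5 − -2.6667·(cos -2.8090 − cos -1.3090) = 1.7893

(-3.2051, 1.7893, -2.8090)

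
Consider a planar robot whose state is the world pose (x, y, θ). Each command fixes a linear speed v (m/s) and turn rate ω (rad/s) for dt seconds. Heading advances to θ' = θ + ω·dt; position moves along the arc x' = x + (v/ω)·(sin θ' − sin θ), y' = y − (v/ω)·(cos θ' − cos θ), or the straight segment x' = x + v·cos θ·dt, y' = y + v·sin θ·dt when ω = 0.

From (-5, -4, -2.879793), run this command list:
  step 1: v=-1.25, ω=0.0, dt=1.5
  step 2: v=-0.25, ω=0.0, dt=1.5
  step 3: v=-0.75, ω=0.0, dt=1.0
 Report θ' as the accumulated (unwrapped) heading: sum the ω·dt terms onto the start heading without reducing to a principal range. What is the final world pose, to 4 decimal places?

(-2.1022, -3.2235, -2.8798)

step 1: θ'=-2.8798 (straight) → pose (-3.1889, -3.5147, -2.8798)
step 2: θ'=-2.8798 (straight) → pose (-2.8267, -3.4177, -2.8798)
step 3: θ'=-2.8798 (straight) → pose (-2.1022, -3.2235, -2.8798)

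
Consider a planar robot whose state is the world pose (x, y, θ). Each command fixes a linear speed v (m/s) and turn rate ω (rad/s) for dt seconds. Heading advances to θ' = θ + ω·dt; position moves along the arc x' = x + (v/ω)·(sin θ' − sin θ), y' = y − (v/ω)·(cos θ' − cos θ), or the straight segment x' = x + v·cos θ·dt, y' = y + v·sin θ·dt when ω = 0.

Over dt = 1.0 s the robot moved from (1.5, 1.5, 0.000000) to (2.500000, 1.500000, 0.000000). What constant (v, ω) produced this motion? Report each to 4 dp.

v = 1.0000, ω = 0.0000

Δθ = 0.000000 − 0.000000 = 0.000000
ω = Δθ/dt = 0.000000/1.0 = 0.0000
ω = 0 → v = (Δx·cos θ + Δy·sin θ)/dt = 1.0000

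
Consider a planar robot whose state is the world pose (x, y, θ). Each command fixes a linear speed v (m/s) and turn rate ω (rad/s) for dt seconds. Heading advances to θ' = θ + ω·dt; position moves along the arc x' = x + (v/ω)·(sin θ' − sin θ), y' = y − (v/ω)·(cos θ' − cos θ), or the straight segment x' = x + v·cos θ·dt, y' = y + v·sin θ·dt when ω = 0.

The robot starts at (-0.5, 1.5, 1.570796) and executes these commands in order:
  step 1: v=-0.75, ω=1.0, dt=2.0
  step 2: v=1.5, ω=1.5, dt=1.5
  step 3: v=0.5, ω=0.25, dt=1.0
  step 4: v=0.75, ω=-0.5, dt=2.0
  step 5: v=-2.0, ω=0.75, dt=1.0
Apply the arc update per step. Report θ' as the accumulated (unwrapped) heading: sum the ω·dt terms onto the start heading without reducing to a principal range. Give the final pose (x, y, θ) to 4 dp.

(0.7836, -0.6402, 5.8208)

step 1: θ'=3.5708 (R=-0.7500) → pose (0.5621, 0.8180, 3.5708)
step 2: θ'=5.8208 (R=1.0000) → pose (0.5322, -0.9863, 5.8208)
step 3: θ'=6.0708 (R=2.0000) → pose (1.0028, -1.1513, 6.0708)
step 4: θ'=5.0708 (R=-1.5000) → pose (2.0912, -2.0915, 5.0708)
step 5: θ'=5.8208 (R=-2.6667) → pose (0.7836, -0.6402, 5.8208)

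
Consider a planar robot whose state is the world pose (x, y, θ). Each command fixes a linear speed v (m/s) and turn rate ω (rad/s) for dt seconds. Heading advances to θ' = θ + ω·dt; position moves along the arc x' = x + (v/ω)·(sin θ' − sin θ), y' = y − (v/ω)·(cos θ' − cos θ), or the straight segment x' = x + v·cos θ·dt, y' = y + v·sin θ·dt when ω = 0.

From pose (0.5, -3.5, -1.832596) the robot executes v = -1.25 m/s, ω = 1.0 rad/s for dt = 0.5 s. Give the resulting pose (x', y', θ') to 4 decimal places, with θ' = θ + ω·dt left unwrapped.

(0.5073, -2.8815, -1.3326)

θ' = -1.8326 + 1.0·0.5 = -1.3326
R = v/ω = -1.25/1.0 = -1.2500
x' = 0.5 + -1.2500·(sin -1.3326 − sin -1.8326) = 0.5073
y' = -3.5 − -1.2500·(cos -1.3326 − cos -1.8326) = -2.8815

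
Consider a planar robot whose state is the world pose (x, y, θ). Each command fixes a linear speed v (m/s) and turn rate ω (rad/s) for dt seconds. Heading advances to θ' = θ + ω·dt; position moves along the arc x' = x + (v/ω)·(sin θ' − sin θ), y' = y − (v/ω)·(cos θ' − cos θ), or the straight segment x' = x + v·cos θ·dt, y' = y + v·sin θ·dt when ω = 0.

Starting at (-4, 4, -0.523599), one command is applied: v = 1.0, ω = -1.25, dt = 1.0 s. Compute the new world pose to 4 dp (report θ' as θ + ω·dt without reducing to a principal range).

θ' = -0.5236 + -1.25·1.0 = -1.7736
R = v/ω = 1.0/-1.25 = -0.8000
x' = -4 + -0.8000·(sin -1.7736 − sin -0.5236) = -3.6164
y' = 4 − -0.8000·(cos -1.7736 − cos -0.5236) = 3.1460

(-3.6164, 3.1460, -1.7736)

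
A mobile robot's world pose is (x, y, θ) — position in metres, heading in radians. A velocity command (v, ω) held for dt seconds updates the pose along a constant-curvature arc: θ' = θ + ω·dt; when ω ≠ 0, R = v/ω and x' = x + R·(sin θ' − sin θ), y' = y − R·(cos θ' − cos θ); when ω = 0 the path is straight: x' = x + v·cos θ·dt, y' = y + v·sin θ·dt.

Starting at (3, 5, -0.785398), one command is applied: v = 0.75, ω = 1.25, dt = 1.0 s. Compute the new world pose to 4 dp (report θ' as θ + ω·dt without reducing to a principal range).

θ' = -0.7854 + 1.25·1.0 = 0.4646
R = v/ω = 0.75/1.25 = 0.6000
x' = 3 + 0.6000·(sin 0.4646 − sin -0.7854) = 3.6931
y' = 5 − 0.6000·(cos 0.4646 − cos -0.7854) = 4.8879

(3.6931, 4.8879, 0.4646)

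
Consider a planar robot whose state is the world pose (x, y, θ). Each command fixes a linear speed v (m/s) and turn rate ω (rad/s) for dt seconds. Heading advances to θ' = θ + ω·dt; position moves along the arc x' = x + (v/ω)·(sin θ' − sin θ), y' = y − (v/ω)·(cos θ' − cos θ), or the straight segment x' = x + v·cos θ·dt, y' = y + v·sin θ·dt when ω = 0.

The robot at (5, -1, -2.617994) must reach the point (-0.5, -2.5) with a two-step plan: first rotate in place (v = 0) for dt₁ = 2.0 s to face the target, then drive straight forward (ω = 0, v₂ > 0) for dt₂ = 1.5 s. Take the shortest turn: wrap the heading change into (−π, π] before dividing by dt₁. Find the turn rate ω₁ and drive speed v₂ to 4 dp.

heading to target = atan2(-2.5−-1, -0.5−5) = -2.8753
Δθ = wrap(-2.8753 − -2.6180) = -0.2573; ω₁ = Δθ/dt₁ = -0.1287
distance = √((-0.5−5)² + (-2.5−-1)²) = 5.7009; v₂ = distance/dt₂ = 3.8006

ω₁ = -0.1287, v₂ = 3.8006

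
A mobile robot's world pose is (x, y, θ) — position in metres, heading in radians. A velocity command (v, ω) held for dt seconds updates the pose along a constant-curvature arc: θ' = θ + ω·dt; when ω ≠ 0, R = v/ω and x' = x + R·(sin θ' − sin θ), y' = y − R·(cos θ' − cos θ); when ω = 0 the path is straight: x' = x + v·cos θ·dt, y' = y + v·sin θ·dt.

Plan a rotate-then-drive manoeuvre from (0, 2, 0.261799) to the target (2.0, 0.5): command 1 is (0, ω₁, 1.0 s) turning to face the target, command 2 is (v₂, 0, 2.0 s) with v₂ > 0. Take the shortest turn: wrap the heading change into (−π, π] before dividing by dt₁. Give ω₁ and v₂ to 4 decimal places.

ω₁ = -0.9053, v₂ = 1.2500

heading to target = atan2(0.5−2, 2−0) = -0.6435
Δθ = wrap(-0.6435 − 0.2618) = -0.9053; ω₁ = Δθ/dt₁ = -0.9053
distance = √((2−0)² + (0.5−2)²) = 2.5000; v₂ = distance/dt₂ = 1.2500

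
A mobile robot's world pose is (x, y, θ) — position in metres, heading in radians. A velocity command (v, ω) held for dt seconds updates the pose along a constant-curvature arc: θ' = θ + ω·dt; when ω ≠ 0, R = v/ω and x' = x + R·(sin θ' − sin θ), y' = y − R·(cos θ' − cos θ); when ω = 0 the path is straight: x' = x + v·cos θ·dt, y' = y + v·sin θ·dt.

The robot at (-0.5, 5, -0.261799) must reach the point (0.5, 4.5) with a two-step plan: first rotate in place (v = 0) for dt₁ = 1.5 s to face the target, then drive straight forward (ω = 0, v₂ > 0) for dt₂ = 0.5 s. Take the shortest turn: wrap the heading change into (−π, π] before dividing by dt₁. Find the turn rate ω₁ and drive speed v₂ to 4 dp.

ω₁ = -0.1346, v₂ = 2.2361

heading to target = atan2(4.5−5, 0.5−-0.5) = -0.4636
Δθ = wrap(-0.4636 − -0.2618) = -0.2018; ω₁ = Δθ/dt₁ = -0.1346
distance = √((0.5−-0.5)² + (4.5−5)²) = 1.1180; v₂ = distance/dt₂ = 2.2361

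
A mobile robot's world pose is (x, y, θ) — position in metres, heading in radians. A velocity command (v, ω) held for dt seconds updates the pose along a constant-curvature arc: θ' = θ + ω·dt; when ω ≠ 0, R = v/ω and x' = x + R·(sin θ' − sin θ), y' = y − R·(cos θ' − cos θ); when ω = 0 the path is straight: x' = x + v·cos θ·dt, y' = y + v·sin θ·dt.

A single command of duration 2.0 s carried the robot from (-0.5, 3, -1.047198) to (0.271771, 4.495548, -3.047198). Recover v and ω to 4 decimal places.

Δθ = -3.047198 − -1.047198 = -2.000000
ω = Δθ/dt = -2.000000/2.0 = -1.0000
R = −Δy/(cos θ' − cos θ) = 1.0000
v = R·ω = 1.0000·-1.0000 = -1.0000

v = -1.0000, ω = -1.0000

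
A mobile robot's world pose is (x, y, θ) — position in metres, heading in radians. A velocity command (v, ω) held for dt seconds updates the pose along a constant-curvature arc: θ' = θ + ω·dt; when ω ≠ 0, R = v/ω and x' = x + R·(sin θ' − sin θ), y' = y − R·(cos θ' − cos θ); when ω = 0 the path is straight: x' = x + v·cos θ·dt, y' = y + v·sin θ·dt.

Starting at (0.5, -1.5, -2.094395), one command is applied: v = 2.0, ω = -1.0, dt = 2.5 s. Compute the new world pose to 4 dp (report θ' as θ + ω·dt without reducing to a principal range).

θ' = -2.0944 + -1.0·2.5 = -4.5944
R = v/ω = 2.0/-1.0 = -2.0000
x' = 0.5 + -2.0000·(sin -4.5944 − sin -2.0944) = -3.2181
y' = -1.5 − -2.0000·(cos -4.5944 − cos -2.0944) = -0.7354

(-3.2181, -0.7354, -4.5944)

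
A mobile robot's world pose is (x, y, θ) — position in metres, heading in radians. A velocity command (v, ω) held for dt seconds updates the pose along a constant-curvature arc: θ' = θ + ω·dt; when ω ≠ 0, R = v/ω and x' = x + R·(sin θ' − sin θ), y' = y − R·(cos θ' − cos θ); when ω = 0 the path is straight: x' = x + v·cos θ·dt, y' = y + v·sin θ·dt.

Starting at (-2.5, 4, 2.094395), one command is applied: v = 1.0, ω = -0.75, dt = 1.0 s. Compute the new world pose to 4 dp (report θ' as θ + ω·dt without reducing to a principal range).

θ' = 2.0944 + -0.75·1.0 = 1.3444
R = v/ω = 1.0/-0.75 = -1.3333
x' = -2.5 + -1.3333·(sin 1.3444 − sin 2.0944) = -2.6446
y' = 4 − -1.3333·(cos 1.3444 − cos 2.0944) = 4.9660

(-2.6446, 4.9660, 1.3444)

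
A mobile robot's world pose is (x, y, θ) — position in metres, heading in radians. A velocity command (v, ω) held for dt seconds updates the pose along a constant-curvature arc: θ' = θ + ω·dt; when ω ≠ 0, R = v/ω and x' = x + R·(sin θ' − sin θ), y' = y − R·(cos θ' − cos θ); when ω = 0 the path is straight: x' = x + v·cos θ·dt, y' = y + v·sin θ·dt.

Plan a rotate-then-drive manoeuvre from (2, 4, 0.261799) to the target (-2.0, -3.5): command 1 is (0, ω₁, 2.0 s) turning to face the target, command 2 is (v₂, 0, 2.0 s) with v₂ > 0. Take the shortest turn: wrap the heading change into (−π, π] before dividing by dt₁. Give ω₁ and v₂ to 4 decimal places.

heading to target = atan2(-3.5−4, -2−2) = -2.0608
Δθ = wrap(-2.0608 − 0.2618) = -2.3226; ω₁ = Δθ/dt₁ = -1.1613
distance = √((-2−2)² + (-3.5−4)²) = 8.5000; v₂ = distance/dt₂ = 4.2500

ω₁ = -1.1613, v₂ = 4.2500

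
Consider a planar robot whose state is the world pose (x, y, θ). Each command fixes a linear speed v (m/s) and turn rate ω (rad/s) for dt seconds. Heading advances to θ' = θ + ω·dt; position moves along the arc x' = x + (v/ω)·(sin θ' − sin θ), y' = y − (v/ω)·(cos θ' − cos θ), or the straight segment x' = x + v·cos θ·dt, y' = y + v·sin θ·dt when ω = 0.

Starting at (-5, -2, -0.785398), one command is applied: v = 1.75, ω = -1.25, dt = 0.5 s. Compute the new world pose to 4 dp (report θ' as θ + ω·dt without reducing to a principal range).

θ' = -0.7854 + -1.25·0.5 = -1.4104
R = v/ω = 1.75/-1.25 = -1.4000
x' = -5 + -1.4000·(sin -1.4104 − sin -0.7854) = -4.6079
y' = -2 − -1.4000·(cos -1.4104 − cos -0.7854) = -2.7664

(-4.6079, -2.7664, -1.4104)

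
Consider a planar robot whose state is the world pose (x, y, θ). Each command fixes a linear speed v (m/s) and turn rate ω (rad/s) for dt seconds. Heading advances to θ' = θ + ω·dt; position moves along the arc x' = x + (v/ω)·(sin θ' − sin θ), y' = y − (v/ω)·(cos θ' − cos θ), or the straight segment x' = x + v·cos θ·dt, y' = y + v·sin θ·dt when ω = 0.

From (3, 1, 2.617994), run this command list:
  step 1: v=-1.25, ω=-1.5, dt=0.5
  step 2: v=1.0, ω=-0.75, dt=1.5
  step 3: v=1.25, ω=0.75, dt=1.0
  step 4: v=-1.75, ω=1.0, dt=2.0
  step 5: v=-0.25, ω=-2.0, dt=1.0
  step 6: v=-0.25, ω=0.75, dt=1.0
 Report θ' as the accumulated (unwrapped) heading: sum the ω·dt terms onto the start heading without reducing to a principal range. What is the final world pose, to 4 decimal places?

(6.8734, 0.8530, 2.2430)

step 1: θ'=1.8680 (R=0.8333) → pose (3.3801, 0.5223, 1.8680)
step 2: θ'=0.7430 (R=-1.3333) → pose (3.7530, 1.8947, 0.7430)
step 3: θ'=1.4930 (R=1.6667) → pose (4.2872, 2.9926, 1.4930)
step 4: θ'=3.4930 (R=-1.7500) → pose (6.6342, 1.2135, 3.4930)
step 5: θ'=1.4930 (R=0.1250) → pose (6.8019, 1.0864, 1.4930)
step 6: θ'=2.2430 (R=-0.3333) → pose (6.8734, 0.8530, 2.2430)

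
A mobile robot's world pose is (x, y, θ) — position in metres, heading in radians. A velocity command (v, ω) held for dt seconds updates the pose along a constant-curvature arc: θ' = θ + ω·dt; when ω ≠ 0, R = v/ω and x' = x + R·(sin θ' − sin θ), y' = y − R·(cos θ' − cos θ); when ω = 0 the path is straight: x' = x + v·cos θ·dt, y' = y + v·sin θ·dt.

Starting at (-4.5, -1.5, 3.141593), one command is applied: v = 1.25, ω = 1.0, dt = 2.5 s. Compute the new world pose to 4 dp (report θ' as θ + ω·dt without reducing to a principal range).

(-5.2481, -3.7514, 5.6416)

θ' = 3.1416 + 1.0·2.5 = 5.6416
R = v/ω = 1.25/1.0 = 1.2500
x' = -4.5 + 1.2500·(sin 5.6416 − sin 3.1416) = -5.2481
y' = -1.5 − 1.2500·(cos 5.6416 − cos 3.1416) = -3.7514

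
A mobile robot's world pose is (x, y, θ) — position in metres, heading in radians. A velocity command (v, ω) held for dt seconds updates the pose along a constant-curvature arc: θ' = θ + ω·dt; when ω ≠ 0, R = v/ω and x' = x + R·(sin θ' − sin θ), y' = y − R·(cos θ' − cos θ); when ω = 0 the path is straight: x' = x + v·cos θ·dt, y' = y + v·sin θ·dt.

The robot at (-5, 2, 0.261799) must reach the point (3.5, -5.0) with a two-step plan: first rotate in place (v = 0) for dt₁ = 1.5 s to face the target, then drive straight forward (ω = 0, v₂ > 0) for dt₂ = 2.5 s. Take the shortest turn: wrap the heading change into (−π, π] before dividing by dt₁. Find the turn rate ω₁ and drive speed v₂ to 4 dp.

ω₁ = -0.6338, v₂ = 4.4045

heading to target = atan2(-5−2, 3.5−-5) = -0.6889
Δθ = wrap(-0.6889 − 0.2618) = -0.9507; ω₁ = Δθ/dt₁ = -0.6338
distance = √((3.5−-5)² + (-5−2)²) = 11.0114; v₂ = distance/dt₂ = 4.4045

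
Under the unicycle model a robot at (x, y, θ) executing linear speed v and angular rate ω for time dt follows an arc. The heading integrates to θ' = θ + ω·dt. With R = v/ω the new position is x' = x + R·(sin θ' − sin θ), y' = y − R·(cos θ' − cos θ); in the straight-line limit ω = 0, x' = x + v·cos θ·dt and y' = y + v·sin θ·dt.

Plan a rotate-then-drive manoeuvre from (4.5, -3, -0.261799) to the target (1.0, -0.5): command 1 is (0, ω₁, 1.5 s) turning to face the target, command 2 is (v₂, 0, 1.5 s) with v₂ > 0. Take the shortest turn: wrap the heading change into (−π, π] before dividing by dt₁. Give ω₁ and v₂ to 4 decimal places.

heading to target = atan2(-0.5−-3, 1−4.5) = 2.5213
Δθ = wrap(2.5213 − -0.2618) = 2.7831; ω₁ = Δθ/dt₁ = 1.8554
distance = √((1−4.5)² + (-0.5−-3)²) = 4.3012; v₂ = distance/dt₂ = 2.8674

ω₁ = 1.8554, v₂ = 2.8674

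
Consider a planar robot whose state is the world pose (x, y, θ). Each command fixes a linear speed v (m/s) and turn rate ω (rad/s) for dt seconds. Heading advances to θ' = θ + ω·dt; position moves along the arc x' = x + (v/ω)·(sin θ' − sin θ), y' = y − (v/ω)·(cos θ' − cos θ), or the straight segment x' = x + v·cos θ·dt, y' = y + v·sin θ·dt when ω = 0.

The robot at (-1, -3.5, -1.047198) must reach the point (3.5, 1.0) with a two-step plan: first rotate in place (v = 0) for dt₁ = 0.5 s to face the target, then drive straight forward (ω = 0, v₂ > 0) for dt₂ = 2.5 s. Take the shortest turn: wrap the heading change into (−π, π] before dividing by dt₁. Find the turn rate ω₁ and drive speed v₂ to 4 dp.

ω₁ = 3.6652, v₂ = 2.5456

heading to target = atan2(1−-3.5, 3.5−-1) = 0.7854
Δθ = wrap(0.7854 − -1.0472) = 1.8326; ω₁ = Δθ/dt₁ = 3.6652
distance = √((3.5−-1)² + (1−-3.5)²) = 6.3640; v₂ = distance/dt₂ = 2.5456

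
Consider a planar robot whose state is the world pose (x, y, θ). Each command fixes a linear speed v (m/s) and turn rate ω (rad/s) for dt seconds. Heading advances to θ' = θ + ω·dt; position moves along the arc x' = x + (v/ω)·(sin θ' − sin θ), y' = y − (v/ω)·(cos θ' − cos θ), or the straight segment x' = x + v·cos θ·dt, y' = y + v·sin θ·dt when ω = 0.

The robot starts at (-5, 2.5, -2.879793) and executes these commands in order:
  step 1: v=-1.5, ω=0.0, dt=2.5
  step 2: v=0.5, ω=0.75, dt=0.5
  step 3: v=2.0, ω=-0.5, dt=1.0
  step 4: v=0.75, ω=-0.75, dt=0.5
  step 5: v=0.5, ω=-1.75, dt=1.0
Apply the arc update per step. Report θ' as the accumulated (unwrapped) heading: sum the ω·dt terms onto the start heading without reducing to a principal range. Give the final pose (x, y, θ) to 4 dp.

(-4.0008, 3.0284, -5.1298)

step 1: θ'=-2.8798 (straight) → pose (-1.3778, 3.4706, -2.8798)
step 2: θ'=-2.5048 (R=0.6667) → pose (-1.6016, 3.3626, -2.5048)
step 3: θ'=-3.0048 (R=-4.0000) → pose (-3.4347, 2.6160, -3.0048)
step 4: θ'=-3.3798 (R=-1.0000) → pose (-3.8070, 2.6349, -3.3798)
step 5: θ'=-5.1298 (R=-0.2857) → pose (-4.0008, 3.0284, -5.1298)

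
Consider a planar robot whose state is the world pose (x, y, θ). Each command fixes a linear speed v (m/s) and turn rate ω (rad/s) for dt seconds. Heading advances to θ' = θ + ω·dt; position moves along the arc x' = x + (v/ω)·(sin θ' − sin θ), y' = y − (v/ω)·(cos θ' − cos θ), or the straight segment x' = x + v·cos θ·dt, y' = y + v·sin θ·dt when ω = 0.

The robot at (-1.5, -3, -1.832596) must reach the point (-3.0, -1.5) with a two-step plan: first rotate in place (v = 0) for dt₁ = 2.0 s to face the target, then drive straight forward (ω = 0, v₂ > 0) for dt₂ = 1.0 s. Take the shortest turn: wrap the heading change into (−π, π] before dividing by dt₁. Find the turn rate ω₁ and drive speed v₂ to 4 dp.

heading to target = atan2(-1.5−-3, -3−-1.5) = 2.3562
Δθ = wrap(2.3562 − -1.8326) = -2.0944; ω₁ = Δθ/dt₁ = -1.0472
distance = √((-3−-1.5)² + (-1.5−-3)²) = 2.1213; v₂ = distance/dt₂ = 2.1213

ω₁ = -1.0472, v₂ = 2.1213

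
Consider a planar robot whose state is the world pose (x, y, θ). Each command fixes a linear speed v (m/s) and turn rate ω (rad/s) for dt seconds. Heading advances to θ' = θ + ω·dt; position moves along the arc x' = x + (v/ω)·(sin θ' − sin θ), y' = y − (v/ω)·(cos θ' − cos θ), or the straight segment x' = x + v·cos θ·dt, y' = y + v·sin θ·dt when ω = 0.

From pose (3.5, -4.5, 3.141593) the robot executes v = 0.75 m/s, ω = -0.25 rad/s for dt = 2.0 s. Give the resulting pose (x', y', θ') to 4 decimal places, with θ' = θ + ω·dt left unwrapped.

(2.0617, -4.1327, 2.6416)

θ' = 3.1416 + -0.25·2.0 = 2.6416
R = v/ω = 0.75/-0.25 = -3.0000
x' = 3.5 + -3.0000·(sin 2.6416 − sin 3.1416) = 2.0617
y' = -4.5 − -3.0000·(cos 2.6416 − cos 3.1416) = -4.1327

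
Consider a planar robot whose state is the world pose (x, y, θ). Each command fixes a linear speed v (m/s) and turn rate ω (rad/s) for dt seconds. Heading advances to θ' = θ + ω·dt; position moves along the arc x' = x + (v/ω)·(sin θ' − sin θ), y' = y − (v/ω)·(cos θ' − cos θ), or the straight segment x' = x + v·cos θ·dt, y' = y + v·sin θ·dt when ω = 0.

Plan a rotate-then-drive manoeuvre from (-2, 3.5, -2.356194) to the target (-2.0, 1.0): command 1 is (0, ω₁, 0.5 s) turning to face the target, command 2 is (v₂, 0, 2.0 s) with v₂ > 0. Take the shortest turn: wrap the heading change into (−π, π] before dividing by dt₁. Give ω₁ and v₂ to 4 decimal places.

ω₁ = 1.5708, v₂ = 1.2500

heading to target = atan2(1−3.5, -2−-2) = -1.5708
Δθ = wrap(-1.5708 − -2.3562) = 0.7854; ω₁ = Δθ/dt₁ = 1.5708
distance = √((-2−-2)² + (1−3.5)²) = 2.5000; v₂ = distance/dt₂ = 1.2500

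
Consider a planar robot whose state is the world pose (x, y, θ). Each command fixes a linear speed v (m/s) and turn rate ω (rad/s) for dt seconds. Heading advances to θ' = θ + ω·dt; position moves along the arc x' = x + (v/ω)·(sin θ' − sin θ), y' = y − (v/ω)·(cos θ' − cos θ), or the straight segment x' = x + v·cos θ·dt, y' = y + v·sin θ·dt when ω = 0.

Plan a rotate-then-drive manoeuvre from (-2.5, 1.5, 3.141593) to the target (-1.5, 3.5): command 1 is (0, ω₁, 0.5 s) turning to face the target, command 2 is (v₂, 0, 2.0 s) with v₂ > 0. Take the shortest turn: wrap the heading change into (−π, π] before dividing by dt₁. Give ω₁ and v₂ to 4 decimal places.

heading to target = atan2(3.5−1.5, -1.5−-2.5) = 1.1071
Δθ = wrap(1.1071 − 3.1416) = -2.0344; ω₁ = Δθ/dt₁ = -4.0689
distance = √((-1.5−-2.5)² + (3.5−1.5)²) = 2.2361; v₂ = distance/dt₂ = 1.1180

ω₁ = -4.0689, v₂ = 1.1180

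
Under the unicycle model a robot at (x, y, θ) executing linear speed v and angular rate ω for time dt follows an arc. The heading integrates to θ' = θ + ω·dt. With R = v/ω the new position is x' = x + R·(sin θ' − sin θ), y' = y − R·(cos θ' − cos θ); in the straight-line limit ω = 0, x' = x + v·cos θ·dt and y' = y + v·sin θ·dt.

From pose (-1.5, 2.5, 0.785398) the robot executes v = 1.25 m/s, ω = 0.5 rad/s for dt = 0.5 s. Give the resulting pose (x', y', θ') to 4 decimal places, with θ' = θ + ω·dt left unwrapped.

θ' = 0.7854 + 0.5·0.5 = 1.0354
R = v/ω = 1.25/0.5 = 2.5000
x' = -1.5 + 2.5000·(sin 1.0354 − sin 0.7854) = -1.1176
y' = 2.5 − 2.5000·(cos 1.0354 − cos 0.7854) = 2.9923

(-1.1176, 2.9923, 1.0354)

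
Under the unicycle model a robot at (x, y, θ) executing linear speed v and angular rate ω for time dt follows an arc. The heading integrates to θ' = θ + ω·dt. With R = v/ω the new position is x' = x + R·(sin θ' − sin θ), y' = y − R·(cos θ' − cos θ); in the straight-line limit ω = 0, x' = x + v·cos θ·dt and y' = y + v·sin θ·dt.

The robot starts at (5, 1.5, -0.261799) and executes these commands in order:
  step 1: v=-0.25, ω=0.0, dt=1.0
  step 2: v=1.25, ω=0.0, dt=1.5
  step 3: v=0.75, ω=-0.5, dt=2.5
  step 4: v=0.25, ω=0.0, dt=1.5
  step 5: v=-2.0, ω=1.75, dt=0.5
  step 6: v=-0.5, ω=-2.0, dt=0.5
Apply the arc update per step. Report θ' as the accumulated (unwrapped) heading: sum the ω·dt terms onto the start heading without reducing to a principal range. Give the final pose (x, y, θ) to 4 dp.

(7.1388, 0.4136, -1.6368)

step 1: θ'=-0.2618 (straight) → pose (4.7585, 1.5647, -0.2618)
step 2: θ'=-0.2618 (straight) → pose (6.5696, 1.0794, -0.2618)
step 3: θ'=-1.5118 (R=-1.5000) → pose (7.6788, -0.2810, -1.5118)
step 4: θ'=-1.5118 (straight) → pose (7.7009, -0.6554, -1.5118)
step 5: θ'=-0.6368 (R=-1.1429) → pose (7.2396, 0.1961, -0.6368)
step 6: θ'=-1.6368 (R=0.2500) → pose (7.1388, 0.4136, -1.6368)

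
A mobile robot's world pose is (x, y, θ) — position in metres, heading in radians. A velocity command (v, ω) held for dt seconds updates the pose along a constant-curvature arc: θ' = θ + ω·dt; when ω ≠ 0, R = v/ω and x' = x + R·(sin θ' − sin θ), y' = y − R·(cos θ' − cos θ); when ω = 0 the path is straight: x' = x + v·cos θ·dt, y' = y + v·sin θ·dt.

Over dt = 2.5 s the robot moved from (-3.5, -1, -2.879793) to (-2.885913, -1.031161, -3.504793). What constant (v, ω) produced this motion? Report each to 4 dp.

v = -0.2500, ω = -0.2500

Δθ = -3.504793 − -2.879793 = -0.625000
ω = Δθ/dt = -0.625000/2.5 = -0.2500
R = Δx/(sin θ' − sin θ) = 1.0000
v = R·ω = 1.0000·-0.2500 = -0.2500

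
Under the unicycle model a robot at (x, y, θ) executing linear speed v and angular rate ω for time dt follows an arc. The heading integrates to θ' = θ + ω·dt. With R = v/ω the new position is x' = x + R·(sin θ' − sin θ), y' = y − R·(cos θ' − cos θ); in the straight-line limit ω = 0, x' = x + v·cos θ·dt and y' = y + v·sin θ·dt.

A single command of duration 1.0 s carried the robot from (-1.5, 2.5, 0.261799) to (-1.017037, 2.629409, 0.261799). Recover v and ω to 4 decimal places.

Δθ = 0.261799 − 0.261799 = 0.000000
ω = Δθ/dt = 0.000000/1.0 = 0.0000
ω = 0 → v = (Δx·cos θ + Δy·sin θ)/dt = 0.5000

v = 0.5000, ω = 0.0000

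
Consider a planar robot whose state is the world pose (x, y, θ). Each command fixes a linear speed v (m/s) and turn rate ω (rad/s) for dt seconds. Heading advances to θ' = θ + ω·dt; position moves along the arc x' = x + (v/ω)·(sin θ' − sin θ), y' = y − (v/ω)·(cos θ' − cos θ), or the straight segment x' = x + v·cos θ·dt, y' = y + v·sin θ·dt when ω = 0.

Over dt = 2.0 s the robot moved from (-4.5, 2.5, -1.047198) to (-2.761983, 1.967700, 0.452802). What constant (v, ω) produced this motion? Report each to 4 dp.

Δθ = 0.452802 − -1.047198 = 1.500000
ω = Δθ/dt = 1.500000/2.0 = 0.7500
R = Δx/(sin θ' − sin θ) = 1.3333
v = R·ω = 1.3333·0.7500 = 1.0000

v = 1.0000, ω = 0.7500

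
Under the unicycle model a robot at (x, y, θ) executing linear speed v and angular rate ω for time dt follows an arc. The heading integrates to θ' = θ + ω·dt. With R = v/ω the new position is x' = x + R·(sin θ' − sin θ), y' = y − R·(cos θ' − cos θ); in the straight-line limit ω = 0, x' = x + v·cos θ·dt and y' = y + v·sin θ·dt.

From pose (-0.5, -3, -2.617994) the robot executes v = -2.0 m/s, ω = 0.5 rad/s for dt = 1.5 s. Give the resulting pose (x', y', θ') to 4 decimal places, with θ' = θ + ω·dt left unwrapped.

(1.3246, -0.7073, -1.8680)

θ' = -2.6180 + 0.5·1.5 = -1.8680
R = v/ω = -2.0/0.5 = -4.0000
x' = -0.5 + -4.0000·(sin -1.8680 − sin -2.6180) = 1.3246
y' = -3 − -4.0000·(cos -1.8680 − cos -2.6180) = -0.7073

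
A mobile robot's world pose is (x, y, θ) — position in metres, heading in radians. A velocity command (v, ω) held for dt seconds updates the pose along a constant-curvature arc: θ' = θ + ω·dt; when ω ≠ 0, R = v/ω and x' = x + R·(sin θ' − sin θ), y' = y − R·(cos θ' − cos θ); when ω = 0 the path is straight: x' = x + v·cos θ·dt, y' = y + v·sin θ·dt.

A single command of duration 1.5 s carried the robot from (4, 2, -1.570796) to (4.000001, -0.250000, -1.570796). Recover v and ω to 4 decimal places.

v = 1.5000, ω = 0.0000

Δθ = -1.570796 − -1.570796 = 0.000000
ω = Δθ/dt = 0.000000/1.5 = 0.0000
ω = 0 → v = (Δx·cos θ + Δy·sin θ)/dt = 1.5000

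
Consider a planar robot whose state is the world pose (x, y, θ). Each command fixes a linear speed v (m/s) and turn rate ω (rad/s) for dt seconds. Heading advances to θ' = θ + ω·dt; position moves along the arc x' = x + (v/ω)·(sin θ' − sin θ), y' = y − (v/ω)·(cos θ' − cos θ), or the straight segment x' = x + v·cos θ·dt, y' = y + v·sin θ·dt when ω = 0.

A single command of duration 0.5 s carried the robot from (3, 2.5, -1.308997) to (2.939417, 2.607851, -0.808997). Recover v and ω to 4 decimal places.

Δθ = -0.808997 − -1.308997 = 0.500000
ω = Δθ/dt = 0.500000/0.5 = 1.0000
R = −Δy/(cos θ' − cos θ) = -0.2500
v = R·ω = -0.2500·1.0000 = -0.2500

v = -0.2500, ω = 1.0000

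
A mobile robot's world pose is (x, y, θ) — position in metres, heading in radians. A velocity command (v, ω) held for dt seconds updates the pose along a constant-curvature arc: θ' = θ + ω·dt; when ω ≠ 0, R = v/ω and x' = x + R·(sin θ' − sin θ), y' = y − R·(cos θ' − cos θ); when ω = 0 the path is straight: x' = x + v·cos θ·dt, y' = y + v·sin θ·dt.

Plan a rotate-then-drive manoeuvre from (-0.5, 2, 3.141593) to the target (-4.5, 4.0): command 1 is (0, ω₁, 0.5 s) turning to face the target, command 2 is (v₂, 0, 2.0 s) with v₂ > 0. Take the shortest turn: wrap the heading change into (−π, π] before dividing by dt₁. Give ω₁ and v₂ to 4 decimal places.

heading to target = atan2(4−2, -4.5−-0.5) = 2.6779
Δθ = wrap(2.6779 − 3.1416) = -0.4636; ω₁ = Δθ/dt₁ = -0.9273
distance = √((-4.5−-0.5)² + (4−2)²) = 4.4721; v₂ = distance/dt₂ = 2.2361

ω₁ = -0.9273, v₂ = 2.2361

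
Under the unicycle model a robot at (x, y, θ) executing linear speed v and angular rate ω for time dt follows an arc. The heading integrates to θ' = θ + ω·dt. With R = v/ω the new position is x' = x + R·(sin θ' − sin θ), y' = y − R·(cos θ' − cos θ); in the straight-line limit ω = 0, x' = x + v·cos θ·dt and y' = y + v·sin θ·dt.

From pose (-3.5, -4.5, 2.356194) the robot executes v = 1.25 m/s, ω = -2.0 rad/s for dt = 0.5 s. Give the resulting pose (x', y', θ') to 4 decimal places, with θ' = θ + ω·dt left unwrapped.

(-3.6687, -3.9250, 1.3562)

θ' = 2.3562 + -2.0·0.5 = 1.3562
R = v/ω = 1.25/-2.0 = -0.6250
x' = -3.5 + -0.6250·(sin 1.3562 − sin 2.3562) = -3.6687
y' = -4.5 − -0.6250·(cos 1.3562 − cos 2.3562) = -3.9250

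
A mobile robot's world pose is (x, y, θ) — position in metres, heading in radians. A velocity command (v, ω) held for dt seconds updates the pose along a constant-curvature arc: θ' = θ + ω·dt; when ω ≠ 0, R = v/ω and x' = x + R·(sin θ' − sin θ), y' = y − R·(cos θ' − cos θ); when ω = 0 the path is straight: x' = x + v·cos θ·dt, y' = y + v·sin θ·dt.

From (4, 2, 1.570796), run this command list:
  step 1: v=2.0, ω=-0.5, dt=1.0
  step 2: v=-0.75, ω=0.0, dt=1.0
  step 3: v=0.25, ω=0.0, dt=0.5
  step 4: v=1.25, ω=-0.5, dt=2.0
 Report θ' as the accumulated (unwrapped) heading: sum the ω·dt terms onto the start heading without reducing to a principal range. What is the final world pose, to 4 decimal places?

step 1: θ'=1.0708 (R=-4.0000) → pose (4.4897, 3.9177, 1.0708)
step 2: θ'=1.0708 (straight) → pose (4.1301, 3.2595, 1.0708)
step 3: θ'=1.0708 (straight) → pose (4.1900, 3.3692, 1.0708)
step 4: θ'=0.0708 (R=-2.5000) → pose (6.2071, 4.6644, 0.0708)

(6.2071, 4.6644, 0.0708)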